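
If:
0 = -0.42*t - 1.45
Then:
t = -3.45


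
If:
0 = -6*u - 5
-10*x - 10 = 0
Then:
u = -5/6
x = -1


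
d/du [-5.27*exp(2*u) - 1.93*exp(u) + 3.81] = (-10.54*exp(u) - 1.93)*exp(u)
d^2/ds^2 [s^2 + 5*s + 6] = 2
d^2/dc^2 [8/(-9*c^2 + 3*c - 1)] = 144*(9*c^2 - 3*c - (6*c - 1)^2 + 1)/(9*c^2 - 3*c + 1)^3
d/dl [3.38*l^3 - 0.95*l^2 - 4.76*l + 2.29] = 10.14*l^2 - 1.9*l - 4.76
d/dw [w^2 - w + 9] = 2*w - 1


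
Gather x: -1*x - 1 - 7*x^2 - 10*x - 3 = -7*x^2 - 11*x - 4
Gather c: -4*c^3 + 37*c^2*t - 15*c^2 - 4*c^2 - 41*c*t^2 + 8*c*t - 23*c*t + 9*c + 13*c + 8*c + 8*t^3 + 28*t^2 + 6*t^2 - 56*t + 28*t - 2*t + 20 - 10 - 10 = -4*c^3 + c^2*(37*t - 19) + c*(-41*t^2 - 15*t + 30) + 8*t^3 + 34*t^2 - 30*t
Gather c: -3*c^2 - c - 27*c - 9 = -3*c^2 - 28*c - 9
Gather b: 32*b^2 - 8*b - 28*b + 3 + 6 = 32*b^2 - 36*b + 9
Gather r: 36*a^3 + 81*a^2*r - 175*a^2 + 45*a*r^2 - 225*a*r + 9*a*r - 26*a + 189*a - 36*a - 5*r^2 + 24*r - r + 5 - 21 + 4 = 36*a^3 - 175*a^2 + 127*a + r^2*(45*a - 5) + r*(81*a^2 - 216*a + 23) - 12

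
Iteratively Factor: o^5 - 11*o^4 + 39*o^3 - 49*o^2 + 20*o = (o)*(o^4 - 11*o^3 + 39*o^2 - 49*o + 20) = o*(o - 1)*(o^3 - 10*o^2 + 29*o - 20) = o*(o - 1)^2*(o^2 - 9*o + 20) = o*(o - 4)*(o - 1)^2*(o - 5)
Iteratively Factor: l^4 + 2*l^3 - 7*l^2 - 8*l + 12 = (l - 1)*(l^3 + 3*l^2 - 4*l - 12) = (l - 1)*(l + 3)*(l^2 - 4) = (l - 1)*(l + 2)*(l + 3)*(l - 2)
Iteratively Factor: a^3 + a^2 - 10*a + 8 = (a - 1)*(a^2 + 2*a - 8) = (a - 2)*(a - 1)*(a + 4)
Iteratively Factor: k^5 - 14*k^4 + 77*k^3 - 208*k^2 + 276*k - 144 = (k - 2)*(k^4 - 12*k^3 + 53*k^2 - 102*k + 72) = (k - 3)*(k - 2)*(k^3 - 9*k^2 + 26*k - 24) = (k - 3)^2*(k - 2)*(k^2 - 6*k + 8) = (k - 4)*(k - 3)^2*(k - 2)*(k - 2)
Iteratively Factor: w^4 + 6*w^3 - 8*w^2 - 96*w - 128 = (w + 4)*(w^3 + 2*w^2 - 16*w - 32) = (w - 4)*(w + 4)*(w^2 + 6*w + 8) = (w - 4)*(w + 4)^2*(w + 2)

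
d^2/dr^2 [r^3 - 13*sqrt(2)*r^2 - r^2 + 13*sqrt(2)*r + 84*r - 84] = 6*r - 26*sqrt(2) - 2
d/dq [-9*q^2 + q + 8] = 1 - 18*q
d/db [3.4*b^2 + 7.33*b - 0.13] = 6.8*b + 7.33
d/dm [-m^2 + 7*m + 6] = 7 - 2*m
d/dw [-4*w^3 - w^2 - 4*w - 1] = -12*w^2 - 2*w - 4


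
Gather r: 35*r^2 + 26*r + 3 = 35*r^2 + 26*r + 3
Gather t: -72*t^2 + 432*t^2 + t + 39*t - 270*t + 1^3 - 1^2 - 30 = 360*t^2 - 230*t - 30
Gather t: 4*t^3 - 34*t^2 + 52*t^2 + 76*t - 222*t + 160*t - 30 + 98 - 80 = 4*t^3 + 18*t^2 + 14*t - 12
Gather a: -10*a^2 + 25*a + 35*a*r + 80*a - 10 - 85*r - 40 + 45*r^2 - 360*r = -10*a^2 + a*(35*r + 105) + 45*r^2 - 445*r - 50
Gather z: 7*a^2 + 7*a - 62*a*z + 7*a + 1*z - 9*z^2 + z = 7*a^2 + 14*a - 9*z^2 + z*(2 - 62*a)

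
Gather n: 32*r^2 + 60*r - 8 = 32*r^2 + 60*r - 8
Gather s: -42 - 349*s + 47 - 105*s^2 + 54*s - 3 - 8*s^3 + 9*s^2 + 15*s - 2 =-8*s^3 - 96*s^2 - 280*s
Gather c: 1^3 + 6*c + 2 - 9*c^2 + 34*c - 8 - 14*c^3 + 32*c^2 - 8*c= -14*c^3 + 23*c^2 + 32*c - 5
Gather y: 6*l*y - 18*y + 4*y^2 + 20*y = 4*y^2 + y*(6*l + 2)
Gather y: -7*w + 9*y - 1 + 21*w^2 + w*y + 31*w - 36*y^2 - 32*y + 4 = 21*w^2 + 24*w - 36*y^2 + y*(w - 23) + 3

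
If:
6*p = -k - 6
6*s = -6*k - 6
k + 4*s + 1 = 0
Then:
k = -1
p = -5/6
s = 0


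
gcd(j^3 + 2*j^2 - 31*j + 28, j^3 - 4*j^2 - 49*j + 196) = j^2 + 3*j - 28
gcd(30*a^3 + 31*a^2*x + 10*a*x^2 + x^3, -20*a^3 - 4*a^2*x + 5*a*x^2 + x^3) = 10*a^2 + 7*a*x + x^2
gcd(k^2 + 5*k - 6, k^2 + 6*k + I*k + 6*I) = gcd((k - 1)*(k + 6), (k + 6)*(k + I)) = k + 6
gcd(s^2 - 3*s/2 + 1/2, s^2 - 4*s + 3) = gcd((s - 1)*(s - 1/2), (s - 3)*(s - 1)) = s - 1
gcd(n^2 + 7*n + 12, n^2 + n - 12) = n + 4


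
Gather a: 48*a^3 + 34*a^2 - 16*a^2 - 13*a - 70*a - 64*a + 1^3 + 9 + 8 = 48*a^3 + 18*a^2 - 147*a + 18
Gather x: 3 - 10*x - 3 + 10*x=0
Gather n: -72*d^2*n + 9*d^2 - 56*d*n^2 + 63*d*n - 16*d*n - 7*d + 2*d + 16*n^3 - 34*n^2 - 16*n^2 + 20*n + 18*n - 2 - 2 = 9*d^2 - 5*d + 16*n^3 + n^2*(-56*d - 50) + n*(-72*d^2 + 47*d + 38) - 4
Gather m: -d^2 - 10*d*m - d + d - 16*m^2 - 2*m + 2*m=-d^2 - 10*d*m - 16*m^2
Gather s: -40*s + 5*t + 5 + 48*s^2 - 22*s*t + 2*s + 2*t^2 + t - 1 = 48*s^2 + s*(-22*t - 38) + 2*t^2 + 6*t + 4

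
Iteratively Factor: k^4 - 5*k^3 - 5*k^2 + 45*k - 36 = (k - 1)*(k^3 - 4*k^2 - 9*k + 36) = (k - 3)*(k - 1)*(k^2 - k - 12) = (k - 4)*(k - 3)*(k - 1)*(k + 3)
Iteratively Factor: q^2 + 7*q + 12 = (q + 3)*(q + 4)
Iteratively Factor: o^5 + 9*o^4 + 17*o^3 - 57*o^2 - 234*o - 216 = (o + 3)*(o^4 + 6*o^3 - o^2 - 54*o - 72) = (o + 2)*(o + 3)*(o^3 + 4*o^2 - 9*o - 36) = (o - 3)*(o + 2)*(o + 3)*(o^2 + 7*o + 12) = (o - 3)*(o + 2)*(o + 3)*(o + 4)*(o + 3)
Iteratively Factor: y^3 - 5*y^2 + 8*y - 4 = (y - 2)*(y^2 - 3*y + 2) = (y - 2)^2*(y - 1)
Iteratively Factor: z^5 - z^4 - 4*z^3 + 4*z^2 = (z)*(z^4 - z^3 - 4*z^2 + 4*z) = z^2*(z^3 - z^2 - 4*z + 4) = z^2*(z - 2)*(z^2 + z - 2) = z^2*(z - 2)*(z - 1)*(z + 2)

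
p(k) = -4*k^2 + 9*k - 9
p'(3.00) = -15.00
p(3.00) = -18.00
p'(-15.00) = 129.00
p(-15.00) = -1044.00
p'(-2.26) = 27.08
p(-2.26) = -49.77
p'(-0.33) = 11.64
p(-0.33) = -12.41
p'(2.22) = -8.76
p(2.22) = -8.73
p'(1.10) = 0.20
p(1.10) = -3.94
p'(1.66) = -4.28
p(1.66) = -5.08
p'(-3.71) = 38.68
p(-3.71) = -97.45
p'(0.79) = 2.68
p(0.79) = -4.39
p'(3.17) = -16.36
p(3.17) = -20.67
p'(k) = 9 - 8*k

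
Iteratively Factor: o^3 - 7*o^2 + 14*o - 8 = (o - 4)*(o^2 - 3*o + 2) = (o - 4)*(o - 2)*(o - 1)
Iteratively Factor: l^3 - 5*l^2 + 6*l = (l - 2)*(l^2 - 3*l) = (l - 3)*(l - 2)*(l)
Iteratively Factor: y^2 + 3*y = (y)*(y + 3)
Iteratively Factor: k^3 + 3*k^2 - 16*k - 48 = (k + 4)*(k^2 - k - 12) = (k + 3)*(k + 4)*(k - 4)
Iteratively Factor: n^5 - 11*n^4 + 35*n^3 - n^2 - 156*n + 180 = (n - 2)*(n^4 - 9*n^3 + 17*n^2 + 33*n - 90) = (n - 2)*(n + 2)*(n^3 - 11*n^2 + 39*n - 45) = (n - 5)*(n - 2)*(n + 2)*(n^2 - 6*n + 9) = (n - 5)*(n - 3)*(n - 2)*(n + 2)*(n - 3)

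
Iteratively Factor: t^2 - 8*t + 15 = (t - 5)*(t - 3)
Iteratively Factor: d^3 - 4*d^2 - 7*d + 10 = (d + 2)*(d^2 - 6*d + 5) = (d - 1)*(d + 2)*(d - 5)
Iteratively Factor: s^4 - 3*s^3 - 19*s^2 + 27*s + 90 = (s + 2)*(s^3 - 5*s^2 - 9*s + 45) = (s - 5)*(s + 2)*(s^2 - 9) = (s - 5)*(s + 2)*(s + 3)*(s - 3)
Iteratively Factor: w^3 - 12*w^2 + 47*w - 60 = (w - 3)*(w^2 - 9*w + 20) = (w - 5)*(w - 3)*(w - 4)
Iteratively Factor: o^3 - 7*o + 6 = (o + 3)*(o^2 - 3*o + 2) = (o - 2)*(o + 3)*(o - 1)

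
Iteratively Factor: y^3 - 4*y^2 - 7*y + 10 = (y + 2)*(y^2 - 6*y + 5) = (y - 5)*(y + 2)*(y - 1)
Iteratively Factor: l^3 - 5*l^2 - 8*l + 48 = (l + 3)*(l^2 - 8*l + 16) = (l - 4)*(l + 3)*(l - 4)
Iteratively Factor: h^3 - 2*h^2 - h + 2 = (h + 1)*(h^2 - 3*h + 2) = (h - 2)*(h + 1)*(h - 1)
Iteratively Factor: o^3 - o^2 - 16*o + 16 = (o - 1)*(o^2 - 16) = (o - 1)*(o + 4)*(o - 4)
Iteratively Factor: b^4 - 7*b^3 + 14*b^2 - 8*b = (b - 2)*(b^3 - 5*b^2 + 4*b) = b*(b - 2)*(b^2 - 5*b + 4) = b*(b - 4)*(b - 2)*(b - 1)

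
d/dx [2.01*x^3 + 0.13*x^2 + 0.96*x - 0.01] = 6.03*x^2 + 0.26*x + 0.96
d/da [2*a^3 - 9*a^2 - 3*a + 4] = 6*a^2 - 18*a - 3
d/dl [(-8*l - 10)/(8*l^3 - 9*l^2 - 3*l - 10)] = 2*(64*l^3 + 84*l^2 - 90*l + 25)/(64*l^6 - 144*l^5 + 33*l^4 - 106*l^3 + 189*l^2 + 60*l + 100)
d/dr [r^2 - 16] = 2*r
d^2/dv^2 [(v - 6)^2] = 2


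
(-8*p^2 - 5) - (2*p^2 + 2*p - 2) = -10*p^2 - 2*p - 3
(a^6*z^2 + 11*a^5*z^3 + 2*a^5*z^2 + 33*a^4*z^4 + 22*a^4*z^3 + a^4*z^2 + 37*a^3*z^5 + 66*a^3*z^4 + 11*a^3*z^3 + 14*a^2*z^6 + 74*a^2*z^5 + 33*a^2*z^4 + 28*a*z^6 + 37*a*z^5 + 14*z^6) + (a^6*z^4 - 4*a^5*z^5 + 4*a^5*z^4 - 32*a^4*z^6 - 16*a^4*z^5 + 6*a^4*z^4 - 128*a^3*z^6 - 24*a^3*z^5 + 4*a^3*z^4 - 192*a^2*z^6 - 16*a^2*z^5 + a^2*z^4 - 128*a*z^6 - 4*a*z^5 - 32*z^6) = a^6*z^4 + a^6*z^2 - 4*a^5*z^5 + 4*a^5*z^4 + 11*a^5*z^3 + 2*a^5*z^2 - 32*a^4*z^6 - 16*a^4*z^5 + 39*a^4*z^4 + 22*a^4*z^3 + a^4*z^2 - 128*a^3*z^6 + 13*a^3*z^5 + 70*a^3*z^4 + 11*a^3*z^3 - 178*a^2*z^6 + 58*a^2*z^5 + 34*a^2*z^4 - 100*a*z^6 + 33*a*z^5 - 18*z^6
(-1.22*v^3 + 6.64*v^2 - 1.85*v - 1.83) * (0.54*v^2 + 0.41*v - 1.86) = -0.6588*v^5 + 3.0854*v^4 + 3.9926*v^3 - 14.0971*v^2 + 2.6907*v + 3.4038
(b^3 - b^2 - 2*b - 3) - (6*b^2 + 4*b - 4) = b^3 - 7*b^2 - 6*b + 1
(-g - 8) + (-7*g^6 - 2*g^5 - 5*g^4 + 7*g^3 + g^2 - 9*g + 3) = -7*g^6 - 2*g^5 - 5*g^4 + 7*g^3 + g^2 - 10*g - 5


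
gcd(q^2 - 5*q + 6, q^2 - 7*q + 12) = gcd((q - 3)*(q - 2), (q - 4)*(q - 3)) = q - 3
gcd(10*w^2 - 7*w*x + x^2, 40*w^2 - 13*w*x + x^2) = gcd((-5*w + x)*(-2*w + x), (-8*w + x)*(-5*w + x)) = -5*w + x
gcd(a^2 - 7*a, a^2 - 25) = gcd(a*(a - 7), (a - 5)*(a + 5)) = 1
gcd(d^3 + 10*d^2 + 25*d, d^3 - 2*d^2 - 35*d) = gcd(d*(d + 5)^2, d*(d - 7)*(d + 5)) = d^2 + 5*d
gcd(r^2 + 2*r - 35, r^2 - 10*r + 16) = 1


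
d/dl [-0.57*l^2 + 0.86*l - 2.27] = 0.86 - 1.14*l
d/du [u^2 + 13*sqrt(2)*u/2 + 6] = 2*u + 13*sqrt(2)/2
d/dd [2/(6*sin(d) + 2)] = -3*cos(d)/(3*sin(d) + 1)^2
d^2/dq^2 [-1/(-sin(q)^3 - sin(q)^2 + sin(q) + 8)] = (-9*sin(q)^6 - 11*sin(q)^5 + 10*sin(q)^4 - 53*sin(q)^3 - 33*sin(q)^2 + 50*sin(q) + 18)/(sin(q)^3 + sin(q)^2 - sin(q) - 8)^3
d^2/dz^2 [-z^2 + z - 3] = -2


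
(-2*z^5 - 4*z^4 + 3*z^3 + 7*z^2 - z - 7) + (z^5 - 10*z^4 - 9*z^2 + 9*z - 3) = -z^5 - 14*z^4 + 3*z^3 - 2*z^2 + 8*z - 10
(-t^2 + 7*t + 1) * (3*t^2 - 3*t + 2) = -3*t^4 + 24*t^3 - 20*t^2 + 11*t + 2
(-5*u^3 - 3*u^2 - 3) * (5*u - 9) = -25*u^4 + 30*u^3 + 27*u^2 - 15*u + 27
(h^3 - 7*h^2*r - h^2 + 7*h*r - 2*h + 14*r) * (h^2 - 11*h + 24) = h^5 - 7*h^4*r - 12*h^4 + 84*h^3*r + 33*h^3 - 231*h^2*r - 2*h^2 + 14*h*r - 48*h + 336*r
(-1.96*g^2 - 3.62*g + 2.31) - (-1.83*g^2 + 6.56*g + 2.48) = -0.13*g^2 - 10.18*g - 0.17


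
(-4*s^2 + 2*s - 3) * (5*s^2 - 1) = -20*s^4 + 10*s^3 - 11*s^2 - 2*s + 3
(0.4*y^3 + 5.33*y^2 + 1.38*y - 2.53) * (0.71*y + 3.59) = 0.284*y^4 + 5.2203*y^3 + 20.1145*y^2 + 3.1579*y - 9.0827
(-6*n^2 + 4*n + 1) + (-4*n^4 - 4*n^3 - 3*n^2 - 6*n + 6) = -4*n^4 - 4*n^3 - 9*n^2 - 2*n + 7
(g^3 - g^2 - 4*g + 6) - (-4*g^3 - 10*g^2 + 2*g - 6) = 5*g^3 + 9*g^2 - 6*g + 12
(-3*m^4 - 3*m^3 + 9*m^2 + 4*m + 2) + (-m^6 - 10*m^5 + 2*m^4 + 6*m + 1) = -m^6 - 10*m^5 - m^4 - 3*m^3 + 9*m^2 + 10*m + 3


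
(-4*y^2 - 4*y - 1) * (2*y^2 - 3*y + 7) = -8*y^4 + 4*y^3 - 18*y^2 - 25*y - 7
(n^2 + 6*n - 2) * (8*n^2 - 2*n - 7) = 8*n^4 + 46*n^3 - 35*n^2 - 38*n + 14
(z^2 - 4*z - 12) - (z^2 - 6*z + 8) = 2*z - 20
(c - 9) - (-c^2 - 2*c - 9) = c^2 + 3*c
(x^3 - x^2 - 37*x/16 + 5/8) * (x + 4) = x^4 + 3*x^3 - 101*x^2/16 - 69*x/8 + 5/2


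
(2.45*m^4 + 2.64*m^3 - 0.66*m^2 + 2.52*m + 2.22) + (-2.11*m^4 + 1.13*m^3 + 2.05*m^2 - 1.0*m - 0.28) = 0.34*m^4 + 3.77*m^3 + 1.39*m^2 + 1.52*m + 1.94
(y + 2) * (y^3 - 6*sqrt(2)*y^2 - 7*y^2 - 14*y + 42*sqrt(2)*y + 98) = y^4 - 6*sqrt(2)*y^3 - 5*y^3 - 28*y^2 + 30*sqrt(2)*y^2 + 70*y + 84*sqrt(2)*y + 196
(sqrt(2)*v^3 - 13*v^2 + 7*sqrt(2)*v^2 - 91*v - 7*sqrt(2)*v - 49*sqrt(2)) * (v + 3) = sqrt(2)*v^4 - 13*v^3 + 10*sqrt(2)*v^3 - 130*v^2 + 14*sqrt(2)*v^2 - 273*v - 70*sqrt(2)*v - 147*sqrt(2)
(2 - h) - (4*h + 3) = -5*h - 1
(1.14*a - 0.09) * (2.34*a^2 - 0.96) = 2.6676*a^3 - 0.2106*a^2 - 1.0944*a + 0.0864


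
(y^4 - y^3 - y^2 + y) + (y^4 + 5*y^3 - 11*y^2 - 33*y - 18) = 2*y^4 + 4*y^3 - 12*y^2 - 32*y - 18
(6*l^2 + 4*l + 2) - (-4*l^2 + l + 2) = 10*l^2 + 3*l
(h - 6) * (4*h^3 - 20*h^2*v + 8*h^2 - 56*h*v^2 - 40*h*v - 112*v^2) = 4*h^4 - 20*h^3*v - 16*h^3 - 56*h^2*v^2 + 80*h^2*v - 48*h^2 + 224*h*v^2 + 240*h*v + 672*v^2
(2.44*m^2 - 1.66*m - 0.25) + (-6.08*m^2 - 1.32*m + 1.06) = -3.64*m^2 - 2.98*m + 0.81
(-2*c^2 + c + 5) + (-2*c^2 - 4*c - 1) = -4*c^2 - 3*c + 4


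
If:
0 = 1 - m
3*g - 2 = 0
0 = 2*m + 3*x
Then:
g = 2/3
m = 1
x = -2/3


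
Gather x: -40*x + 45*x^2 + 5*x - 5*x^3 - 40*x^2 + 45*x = -5*x^3 + 5*x^2 + 10*x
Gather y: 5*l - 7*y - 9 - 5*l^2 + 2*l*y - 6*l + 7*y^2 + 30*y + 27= -5*l^2 - l + 7*y^2 + y*(2*l + 23) + 18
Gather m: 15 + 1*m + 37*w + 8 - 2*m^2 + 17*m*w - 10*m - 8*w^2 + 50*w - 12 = -2*m^2 + m*(17*w - 9) - 8*w^2 + 87*w + 11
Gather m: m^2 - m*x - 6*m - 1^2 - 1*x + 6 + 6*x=m^2 + m*(-x - 6) + 5*x + 5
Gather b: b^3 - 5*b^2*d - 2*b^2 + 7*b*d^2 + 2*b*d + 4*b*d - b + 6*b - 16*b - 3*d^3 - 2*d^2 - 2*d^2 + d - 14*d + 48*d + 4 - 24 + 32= b^3 + b^2*(-5*d - 2) + b*(7*d^2 + 6*d - 11) - 3*d^3 - 4*d^2 + 35*d + 12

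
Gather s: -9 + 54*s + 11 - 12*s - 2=42*s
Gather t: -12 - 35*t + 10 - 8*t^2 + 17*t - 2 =-8*t^2 - 18*t - 4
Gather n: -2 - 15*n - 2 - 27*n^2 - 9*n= -27*n^2 - 24*n - 4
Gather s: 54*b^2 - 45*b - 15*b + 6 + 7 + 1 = 54*b^2 - 60*b + 14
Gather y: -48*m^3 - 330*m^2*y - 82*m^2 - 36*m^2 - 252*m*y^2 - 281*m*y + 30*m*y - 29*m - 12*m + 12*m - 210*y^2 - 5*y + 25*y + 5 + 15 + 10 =-48*m^3 - 118*m^2 - 29*m + y^2*(-252*m - 210) + y*(-330*m^2 - 251*m + 20) + 30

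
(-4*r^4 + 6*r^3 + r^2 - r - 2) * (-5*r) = 20*r^5 - 30*r^4 - 5*r^3 + 5*r^2 + 10*r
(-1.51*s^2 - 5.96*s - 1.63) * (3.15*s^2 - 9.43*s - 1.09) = -4.7565*s^4 - 4.5347*s^3 + 52.7142*s^2 + 21.8673*s + 1.7767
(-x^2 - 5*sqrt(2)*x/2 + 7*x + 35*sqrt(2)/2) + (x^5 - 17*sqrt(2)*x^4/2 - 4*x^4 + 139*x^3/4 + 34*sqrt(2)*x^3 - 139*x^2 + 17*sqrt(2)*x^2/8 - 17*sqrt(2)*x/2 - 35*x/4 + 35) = x^5 - 17*sqrt(2)*x^4/2 - 4*x^4 + 139*x^3/4 + 34*sqrt(2)*x^3 - 140*x^2 + 17*sqrt(2)*x^2/8 - 11*sqrt(2)*x - 7*x/4 + 35*sqrt(2)/2 + 35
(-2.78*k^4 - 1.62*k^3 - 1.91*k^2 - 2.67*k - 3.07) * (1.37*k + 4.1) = -3.8086*k^5 - 13.6174*k^4 - 9.2587*k^3 - 11.4889*k^2 - 15.1529*k - 12.587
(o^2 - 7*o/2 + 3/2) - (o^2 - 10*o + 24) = 13*o/2 - 45/2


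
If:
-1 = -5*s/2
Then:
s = 2/5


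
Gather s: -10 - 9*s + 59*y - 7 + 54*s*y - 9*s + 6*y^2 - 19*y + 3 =s*(54*y - 18) + 6*y^2 + 40*y - 14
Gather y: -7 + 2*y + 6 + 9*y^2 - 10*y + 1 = 9*y^2 - 8*y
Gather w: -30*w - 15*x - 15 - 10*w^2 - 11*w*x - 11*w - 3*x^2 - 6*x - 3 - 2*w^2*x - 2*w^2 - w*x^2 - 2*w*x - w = w^2*(-2*x - 12) + w*(-x^2 - 13*x - 42) - 3*x^2 - 21*x - 18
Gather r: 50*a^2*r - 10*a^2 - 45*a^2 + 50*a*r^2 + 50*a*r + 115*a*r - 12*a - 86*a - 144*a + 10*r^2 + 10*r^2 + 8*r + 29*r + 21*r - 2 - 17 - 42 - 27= -55*a^2 - 242*a + r^2*(50*a + 20) + r*(50*a^2 + 165*a + 58) - 88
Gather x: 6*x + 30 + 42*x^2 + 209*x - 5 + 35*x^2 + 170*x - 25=77*x^2 + 385*x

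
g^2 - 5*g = g*(g - 5)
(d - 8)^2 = d^2 - 16*d + 64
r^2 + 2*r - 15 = (r - 3)*(r + 5)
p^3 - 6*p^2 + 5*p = p*(p - 5)*(p - 1)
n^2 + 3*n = n*(n + 3)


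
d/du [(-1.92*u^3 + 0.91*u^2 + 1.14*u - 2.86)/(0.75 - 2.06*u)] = (7.9104*u^3 - 6.1946*u^2 + 1.365*u - 5.0366)/(4.2436*u^2 - 3.09*u + 0.5625)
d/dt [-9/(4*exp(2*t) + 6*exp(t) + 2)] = (18*exp(t) + 27/2)*exp(t)/(2*exp(2*t) + 3*exp(t) + 1)^2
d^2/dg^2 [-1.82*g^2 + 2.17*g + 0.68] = -3.64000000000000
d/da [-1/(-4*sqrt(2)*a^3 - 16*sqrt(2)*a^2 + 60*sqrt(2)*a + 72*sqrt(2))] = sqrt(2)*(-3*a^2 - 8*a + 15)/(8*(a^3 + 4*a^2 - 15*a - 18)^2)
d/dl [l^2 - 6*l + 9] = 2*l - 6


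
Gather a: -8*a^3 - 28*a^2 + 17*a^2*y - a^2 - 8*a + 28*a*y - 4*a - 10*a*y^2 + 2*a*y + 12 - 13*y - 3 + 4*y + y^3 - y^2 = -8*a^3 + a^2*(17*y - 29) + a*(-10*y^2 + 30*y - 12) + y^3 - y^2 - 9*y + 9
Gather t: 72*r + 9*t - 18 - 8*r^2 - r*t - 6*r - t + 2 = -8*r^2 + 66*r + t*(8 - r) - 16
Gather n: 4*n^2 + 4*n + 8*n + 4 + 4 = 4*n^2 + 12*n + 8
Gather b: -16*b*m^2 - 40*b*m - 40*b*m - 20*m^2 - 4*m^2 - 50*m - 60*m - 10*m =b*(-16*m^2 - 80*m) - 24*m^2 - 120*m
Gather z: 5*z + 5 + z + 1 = 6*z + 6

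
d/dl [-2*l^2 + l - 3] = 1 - 4*l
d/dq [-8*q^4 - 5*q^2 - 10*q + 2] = -32*q^3 - 10*q - 10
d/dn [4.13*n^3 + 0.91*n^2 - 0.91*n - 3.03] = 12.39*n^2 + 1.82*n - 0.91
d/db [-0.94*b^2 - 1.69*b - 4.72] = -1.88*b - 1.69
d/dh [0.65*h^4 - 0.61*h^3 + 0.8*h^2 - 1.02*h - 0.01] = 2.6*h^3 - 1.83*h^2 + 1.6*h - 1.02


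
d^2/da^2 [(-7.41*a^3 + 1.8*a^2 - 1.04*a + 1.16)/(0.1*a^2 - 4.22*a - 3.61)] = (1.11022302462516e-16*a^5 - 1.06581410364015e-14*a^4 - 267.772108*a^3 - 673.344132*a^2 - 584.596926*a + 120.755704)/(0.001*a^6 - 0.1266*a^5 + 5.23422*a^4 - 66.010928*a^3 - 188.955342*a^2 - 164.986386*a - 47.045881)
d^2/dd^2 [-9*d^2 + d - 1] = -18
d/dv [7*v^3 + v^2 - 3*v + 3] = 21*v^2 + 2*v - 3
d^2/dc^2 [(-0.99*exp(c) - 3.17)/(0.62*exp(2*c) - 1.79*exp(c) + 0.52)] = (-0.380556*exp(4*c) - 5.972894*exp(3*c) + 12.469254*exp(2*c) - 6.990457*exp(c) - 3.218332)*exp(c)/(0.238328*exp(6*c) - 2.064228*exp(5*c) + 6.55929*exp(4*c) - 9.197915*exp(3*c) + 5.50134*exp(2*c) - 1.452048*exp(c) + 0.140608)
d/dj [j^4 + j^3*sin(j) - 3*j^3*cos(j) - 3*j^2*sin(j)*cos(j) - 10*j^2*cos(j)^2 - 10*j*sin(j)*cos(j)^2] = 3*j^3*sin(j) + j^3*cos(j) + 4*j^3 + 3*j^2*sin(j) + 10*j^2*sin(2*j) - 9*j^2*cos(j) - 3*j^2*cos(2*j) - 3*j*sin(2*j) - 5*j*cos(j)/2 - 10*j*cos(2*j) - 15*j*cos(3*j)/2 - 10*j - 5*sin(j)/2 - 5*sin(3*j)/2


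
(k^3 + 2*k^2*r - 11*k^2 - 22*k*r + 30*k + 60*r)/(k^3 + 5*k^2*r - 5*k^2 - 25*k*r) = (k^2 + 2*k*r - 6*k - 12*r)/(k*(k + 5*r))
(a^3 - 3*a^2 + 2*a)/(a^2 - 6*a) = (a^2 - 3*a + 2)/(a - 6)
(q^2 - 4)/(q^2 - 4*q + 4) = (q + 2)/(q - 2)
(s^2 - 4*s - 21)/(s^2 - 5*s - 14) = (s + 3)/(s + 2)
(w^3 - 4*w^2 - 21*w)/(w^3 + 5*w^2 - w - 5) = w*(w^2 - 4*w - 21)/(w^3 + 5*w^2 - w - 5)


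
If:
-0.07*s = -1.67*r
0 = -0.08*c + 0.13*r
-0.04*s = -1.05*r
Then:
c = 0.00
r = 0.00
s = 0.00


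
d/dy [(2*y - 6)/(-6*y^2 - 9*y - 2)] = 2*(6*y^2 - 36*y - 29)/(36*y^4 + 108*y^3 + 105*y^2 + 36*y + 4)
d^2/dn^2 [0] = 0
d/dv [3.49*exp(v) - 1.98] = 3.49*exp(v)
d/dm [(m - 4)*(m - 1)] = 2*m - 5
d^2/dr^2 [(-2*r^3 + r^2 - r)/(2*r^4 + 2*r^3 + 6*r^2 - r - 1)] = 4*(-4*r^9 + 6*r^8 + 30*r^7 - 22*r^6 - 48*r^5 - 18*r^4 - 26*r^3 - 12*r + 1)/(8*r^12 + 24*r^11 + 96*r^10 + 140*r^9 + 252*r^8 + 108*r^7 + 66*r^6 - 162*r^5 - 72*r^4 + 41*r^3 + 15*r^2 - 3*r - 1)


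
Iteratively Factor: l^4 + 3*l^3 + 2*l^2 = (l)*(l^3 + 3*l^2 + 2*l) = l*(l + 2)*(l^2 + l) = l*(l + 1)*(l + 2)*(l)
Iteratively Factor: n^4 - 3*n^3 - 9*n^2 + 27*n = (n + 3)*(n^3 - 6*n^2 + 9*n) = (n - 3)*(n + 3)*(n^2 - 3*n) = (n - 3)^2*(n + 3)*(n)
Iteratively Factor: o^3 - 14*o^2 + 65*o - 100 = (o - 5)*(o^2 - 9*o + 20) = (o - 5)^2*(o - 4)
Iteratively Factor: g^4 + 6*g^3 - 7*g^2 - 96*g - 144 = (g + 4)*(g^3 + 2*g^2 - 15*g - 36) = (g + 3)*(g + 4)*(g^2 - g - 12) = (g - 4)*(g + 3)*(g + 4)*(g + 3)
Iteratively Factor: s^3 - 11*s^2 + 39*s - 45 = (s - 3)*(s^2 - 8*s + 15) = (s - 5)*(s - 3)*(s - 3)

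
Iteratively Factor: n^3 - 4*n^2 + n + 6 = (n - 3)*(n^2 - n - 2) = (n - 3)*(n + 1)*(n - 2)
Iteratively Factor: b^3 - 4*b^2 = (b)*(b^2 - 4*b) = b*(b - 4)*(b)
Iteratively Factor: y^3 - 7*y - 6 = (y + 2)*(y^2 - 2*y - 3) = (y + 1)*(y + 2)*(y - 3)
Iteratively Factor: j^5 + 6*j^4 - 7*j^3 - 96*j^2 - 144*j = (j + 3)*(j^4 + 3*j^3 - 16*j^2 - 48*j) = j*(j + 3)*(j^3 + 3*j^2 - 16*j - 48) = j*(j + 3)*(j + 4)*(j^2 - j - 12) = j*(j + 3)^2*(j + 4)*(j - 4)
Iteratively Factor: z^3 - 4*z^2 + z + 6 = (z - 2)*(z^2 - 2*z - 3) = (z - 3)*(z - 2)*(z + 1)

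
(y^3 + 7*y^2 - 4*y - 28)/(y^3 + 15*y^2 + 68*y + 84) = (y - 2)/(y + 6)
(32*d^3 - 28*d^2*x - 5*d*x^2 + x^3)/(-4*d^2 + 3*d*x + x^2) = -8*d + x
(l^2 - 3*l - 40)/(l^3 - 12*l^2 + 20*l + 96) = (l + 5)/(l^2 - 4*l - 12)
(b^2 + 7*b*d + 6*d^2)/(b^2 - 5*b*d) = (b^2 + 7*b*d + 6*d^2)/(b*(b - 5*d))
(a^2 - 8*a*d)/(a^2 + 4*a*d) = (a - 8*d)/(a + 4*d)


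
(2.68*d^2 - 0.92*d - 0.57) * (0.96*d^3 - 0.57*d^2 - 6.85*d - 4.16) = 2.5728*d^5 - 2.4108*d^4 - 18.3808*d^3 - 4.5219*d^2 + 7.7317*d + 2.3712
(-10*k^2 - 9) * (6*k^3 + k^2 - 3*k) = -60*k^5 - 10*k^4 - 24*k^3 - 9*k^2 + 27*k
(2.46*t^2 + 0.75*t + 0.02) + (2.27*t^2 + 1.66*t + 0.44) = 4.73*t^2 + 2.41*t + 0.46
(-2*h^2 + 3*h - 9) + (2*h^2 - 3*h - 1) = -10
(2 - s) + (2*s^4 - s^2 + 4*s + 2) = 2*s^4 - s^2 + 3*s + 4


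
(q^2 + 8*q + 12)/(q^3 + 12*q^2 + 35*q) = (q^2 + 8*q + 12)/(q*(q^2 + 12*q + 35))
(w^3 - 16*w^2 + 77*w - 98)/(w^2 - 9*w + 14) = w - 7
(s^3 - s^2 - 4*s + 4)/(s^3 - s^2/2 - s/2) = 2*(s^2 - 4)/(s*(2*s + 1))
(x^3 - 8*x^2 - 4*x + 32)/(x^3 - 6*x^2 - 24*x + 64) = (x + 2)/(x + 4)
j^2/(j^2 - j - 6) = j^2/(j^2 - j - 6)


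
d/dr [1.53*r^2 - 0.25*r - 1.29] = 3.06*r - 0.25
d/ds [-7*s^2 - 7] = -14*s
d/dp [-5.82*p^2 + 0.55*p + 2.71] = 0.55 - 11.64*p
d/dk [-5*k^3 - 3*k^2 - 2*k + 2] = -15*k^2 - 6*k - 2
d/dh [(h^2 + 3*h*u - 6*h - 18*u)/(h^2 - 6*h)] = -3*u/h^2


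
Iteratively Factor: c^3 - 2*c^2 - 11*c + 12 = (c - 4)*(c^2 + 2*c - 3) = (c - 4)*(c + 3)*(c - 1)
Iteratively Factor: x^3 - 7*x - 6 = (x - 3)*(x^2 + 3*x + 2) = (x - 3)*(x + 1)*(x + 2)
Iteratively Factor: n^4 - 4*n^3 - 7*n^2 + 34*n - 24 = (n - 1)*(n^3 - 3*n^2 - 10*n + 24) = (n - 1)*(n + 3)*(n^2 - 6*n + 8) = (n - 2)*(n - 1)*(n + 3)*(n - 4)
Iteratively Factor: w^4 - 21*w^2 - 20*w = (w + 4)*(w^3 - 4*w^2 - 5*w) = (w - 5)*(w + 4)*(w^2 + w) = (w - 5)*(w + 1)*(w + 4)*(w)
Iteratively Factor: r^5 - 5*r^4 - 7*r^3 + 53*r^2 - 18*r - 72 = (r - 4)*(r^4 - r^3 - 11*r^2 + 9*r + 18) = (r - 4)*(r - 2)*(r^3 + r^2 - 9*r - 9) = (r - 4)*(r - 2)*(r + 1)*(r^2 - 9) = (r - 4)*(r - 3)*(r - 2)*(r + 1)*(r + 3)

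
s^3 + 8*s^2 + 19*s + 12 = (s + 1)*(s + 3)*(s + 4)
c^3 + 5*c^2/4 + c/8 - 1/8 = (c - 1/4)*(c + 1/2)*(c + 1)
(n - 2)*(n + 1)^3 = n^4 + n^3 - 3*n^2 - 5*n - 2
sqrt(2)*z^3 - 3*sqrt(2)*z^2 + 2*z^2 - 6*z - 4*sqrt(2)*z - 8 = (z - 4)*(z + sqrt(2))*(sqrt(2)*z + sqrt(2))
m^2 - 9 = (m - 3)*(m + 3)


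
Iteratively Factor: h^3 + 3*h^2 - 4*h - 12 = (h + 2)*(h^2 + h - 6) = (h + 2)*(h + 3)*(h - 2)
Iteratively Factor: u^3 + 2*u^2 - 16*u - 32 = (u + 2)*(u^2 - 16) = (u - 4)*(u + 2)*(u + 4)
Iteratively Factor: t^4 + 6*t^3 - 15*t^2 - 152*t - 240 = (t + 3)*(t^3 + 3*t^2 - 24*t - 80) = (t + 3)*(t + 4)*(t^2 - t - 20) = (t + 3)*(t + 4)^2*(t - 5)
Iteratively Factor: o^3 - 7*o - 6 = (o + 1)*(o^2 - o - 6) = (o - 3)*(o + 1)*(o + 2)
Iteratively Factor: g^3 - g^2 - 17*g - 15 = (g + 1)*(g^2 - 2*g - 15) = (g + 1)*(g + 3)*(g - 5)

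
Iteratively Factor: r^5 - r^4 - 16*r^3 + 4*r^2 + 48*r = (r - 4)*(r^4 + 3*r^3 - 4*r^2 - 12*r) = r*(r - 4)*(r^3 + 3*r^2 - 4*r - 12) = r*(r - 4)*(r - 2)*(r^2 + 5*r + 6) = r*(r - 4)*(r - 2)*(r + 3)*(r + 2)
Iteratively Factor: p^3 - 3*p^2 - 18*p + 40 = (p - 5)*(p^2 + 2*p - 8) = (p - 5)*(p - 2)*(p + 4)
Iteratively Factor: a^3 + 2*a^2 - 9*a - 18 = (a - 3)*(a^2 + 5*a + 6) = (a - 3)*(a + 3)*(a + 2)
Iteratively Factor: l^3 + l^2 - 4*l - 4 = (l + 2)*(l^2 - l - 2) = (l - 2)*(l + 2)*(l + 1)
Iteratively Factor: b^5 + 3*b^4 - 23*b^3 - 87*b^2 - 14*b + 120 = (b - 5)*(b^4 + 8*b^3 + 17*b^2 - 2*b - 24) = (b - 5)*(b + 3)*(b^3 + 5*b^2 + 2*b - 8) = (b - 5)*(b + 2)*(b + 3)*(b^2 + 3*b - 4) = (b - 5)*(b - 1)*(b + 2)*(b + 3)*(b + 4)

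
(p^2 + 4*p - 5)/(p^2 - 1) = (p + 5)/(p + 1)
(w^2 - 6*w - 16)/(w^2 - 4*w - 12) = (w - 8)/(w - 6)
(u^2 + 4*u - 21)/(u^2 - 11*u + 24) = (u + 7)/(u - 8)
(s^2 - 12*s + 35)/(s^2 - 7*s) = (s - 5)/s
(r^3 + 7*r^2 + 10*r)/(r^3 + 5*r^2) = (r + 2)/r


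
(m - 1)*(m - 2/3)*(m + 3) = m^3 + 4*m^2/3 - 13*m/3 + 2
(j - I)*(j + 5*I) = j^2 + 4*I*j + 5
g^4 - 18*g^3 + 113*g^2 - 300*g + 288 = (g - 8)*(g - 4)*(g - 3)^2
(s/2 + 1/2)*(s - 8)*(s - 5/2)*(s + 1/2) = s^4/2 - 9*s^3/2 + 19*s^2/8 + 99*s/8 + 5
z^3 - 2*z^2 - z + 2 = (z - 2)*(z - 1)*(z + 1)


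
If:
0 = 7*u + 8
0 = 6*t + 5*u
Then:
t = 20/21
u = -8/7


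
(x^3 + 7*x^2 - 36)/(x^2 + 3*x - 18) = (x^2 + x - 6)/(x - 3)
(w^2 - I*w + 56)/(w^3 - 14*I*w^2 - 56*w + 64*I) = (w + 7*I)/(w^2 - 6*I*w - 8)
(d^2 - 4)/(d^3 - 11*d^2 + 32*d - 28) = (d + 2)/(d^2 - 9*d + 14)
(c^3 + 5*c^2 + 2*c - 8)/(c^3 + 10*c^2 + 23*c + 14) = (c^2 + 3*c - 4)/(c^2 + 8*c + 7)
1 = 1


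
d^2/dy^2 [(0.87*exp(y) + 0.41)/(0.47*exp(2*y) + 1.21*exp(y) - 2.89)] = (0.192183*exp(4*y) - 0.132493*exp(3*y) + 7.789827*exp(2*y) + 5.870196*exp(y) + 8.700056)*exp(y)/(0.103823*exp(6*y) + 0.801867*exp(5*y) + 0.149178*exp(4*y) - 8.089697*exp(3*y) - 0.917286000000001*exp(2*y) + 30.318123*exp(y) - 24.137569)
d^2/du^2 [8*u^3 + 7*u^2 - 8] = 48*u + 14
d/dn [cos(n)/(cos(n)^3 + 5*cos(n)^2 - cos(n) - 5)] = (3*cos(n) + 5*cos(2*n) + cos(3*n) + 15)/(2*(cos(n) + 5)^2*sin(n)^3)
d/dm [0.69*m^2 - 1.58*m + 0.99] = 1.38*m - 1.58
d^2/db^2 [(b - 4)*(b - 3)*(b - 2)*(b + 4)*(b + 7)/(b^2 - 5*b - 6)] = 2*(3*b^7 - 38*b^6 + 66*b^5 + 564*b^4 - 41*b^3 - 5454*b^2 + 13572*b - 34392)/(b^6 - 15*b^5 + 57*b^4 + 55*b^3 - 342*b^2 - 540*b - 216)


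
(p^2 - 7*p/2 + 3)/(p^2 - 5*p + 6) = (p - 3/2)/(p - 3)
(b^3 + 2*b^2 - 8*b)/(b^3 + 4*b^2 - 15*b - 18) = b*(b^2 + 2*b - 8)/(b^3 + 4*b^2 - 15*b - 18)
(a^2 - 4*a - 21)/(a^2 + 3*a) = (a - 7)/a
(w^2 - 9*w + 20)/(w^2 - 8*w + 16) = (w - 5)/(w - 4)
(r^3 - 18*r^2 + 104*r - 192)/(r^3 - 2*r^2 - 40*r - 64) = (r^2 - 10*r + 24)/(r^2 + 6*r + 8)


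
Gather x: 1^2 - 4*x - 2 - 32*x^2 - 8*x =-32*x^2 - 12*x - 1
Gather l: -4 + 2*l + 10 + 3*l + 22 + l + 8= 6*l + 36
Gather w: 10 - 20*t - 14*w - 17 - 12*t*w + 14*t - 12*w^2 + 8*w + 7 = -6*t - 12*w^2 + w*(-12*t - 6)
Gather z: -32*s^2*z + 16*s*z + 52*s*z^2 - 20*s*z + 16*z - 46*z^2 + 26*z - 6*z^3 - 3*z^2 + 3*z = -6*z^3 + z^2*(52*s - 49) + z*(-32*s^2 - 4*s + 45)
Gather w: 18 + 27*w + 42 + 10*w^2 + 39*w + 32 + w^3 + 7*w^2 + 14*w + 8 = w^3 + 17*w^2 + 80*w + 100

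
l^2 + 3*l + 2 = (l + 1)*(l + 2)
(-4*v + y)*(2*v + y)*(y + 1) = -8*v^2*y - 8*v^2 - 2*v*y^2 - 2*v*y + y^3 + y^2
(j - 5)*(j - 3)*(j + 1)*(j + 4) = j^4 - 3*j^3 - 21*j^2 + 43*j + 60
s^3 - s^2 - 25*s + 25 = (s - 5)*(s - 1)*(s + 5)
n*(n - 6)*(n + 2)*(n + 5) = n^4 + n^3 - 32*n^2 - 60*n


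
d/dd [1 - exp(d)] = -exp(d)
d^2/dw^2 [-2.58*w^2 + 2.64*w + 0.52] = -5.16000000000000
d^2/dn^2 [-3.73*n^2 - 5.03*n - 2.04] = -7.46000000000000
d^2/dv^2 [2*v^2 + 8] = 4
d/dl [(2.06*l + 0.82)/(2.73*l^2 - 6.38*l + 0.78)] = (-5.6238*l^2 - 4.4772*l + 6.8384)/(7.4529*l^4 - 34.8348*l^3 + 44.9632*l^2 - 9.9528*l + 0.6084)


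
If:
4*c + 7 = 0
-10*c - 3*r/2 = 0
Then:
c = -7/4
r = 35/3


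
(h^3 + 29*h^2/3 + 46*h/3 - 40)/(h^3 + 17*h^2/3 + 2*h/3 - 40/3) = (h + 6)/(h + 2)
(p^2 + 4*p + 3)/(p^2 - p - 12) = (p + 1)/(p - 4)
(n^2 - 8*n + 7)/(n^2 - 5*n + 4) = (n - 7)/(n - 4)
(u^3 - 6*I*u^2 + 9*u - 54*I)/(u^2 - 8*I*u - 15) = (u^2 - 3*I*u + 18)/(u - 5*I)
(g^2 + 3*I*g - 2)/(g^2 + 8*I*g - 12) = (g + I)/(g + 6*I)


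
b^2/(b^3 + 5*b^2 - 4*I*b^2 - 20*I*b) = b/(b^2 + b*(5 - 4*I) - 20*I)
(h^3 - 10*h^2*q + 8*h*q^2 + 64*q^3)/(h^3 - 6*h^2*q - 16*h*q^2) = (h - 4*q)/h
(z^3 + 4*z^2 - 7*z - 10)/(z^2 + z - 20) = (z^2 - z - 2)/(z - 4)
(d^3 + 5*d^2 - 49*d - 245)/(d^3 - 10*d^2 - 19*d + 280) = (d + 7)/(d - 8)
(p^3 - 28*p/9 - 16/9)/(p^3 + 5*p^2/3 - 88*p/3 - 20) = (p^2 - 2*p/3 - 8/3)/(p^2 + p - 30)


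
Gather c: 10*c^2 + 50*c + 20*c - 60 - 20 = 10*c^2 + 70*c - 80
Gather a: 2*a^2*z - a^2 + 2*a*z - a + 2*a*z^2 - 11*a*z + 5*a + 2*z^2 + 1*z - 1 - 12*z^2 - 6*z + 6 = a^2*(2*z - 1) + a*(2*z^2 - 9*z + 4) - 10*z^2 - 5*z + 5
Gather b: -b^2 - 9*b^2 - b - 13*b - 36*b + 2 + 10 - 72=-10*b^2 - 50*b - 60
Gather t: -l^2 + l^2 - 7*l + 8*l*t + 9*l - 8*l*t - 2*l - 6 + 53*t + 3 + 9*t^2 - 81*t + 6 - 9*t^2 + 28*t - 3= 0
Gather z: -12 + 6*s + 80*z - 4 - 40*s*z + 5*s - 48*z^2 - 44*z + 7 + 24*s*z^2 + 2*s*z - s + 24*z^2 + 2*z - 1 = 10*s + z^2*(24*s - 24) + z*(38 - 38*s) - 10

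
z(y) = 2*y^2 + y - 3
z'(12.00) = 49.00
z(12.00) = 297.00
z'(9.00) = 37.00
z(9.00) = 168.00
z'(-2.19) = -7.76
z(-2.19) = 4.40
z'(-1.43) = -4.72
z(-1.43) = -0.34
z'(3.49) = 14.96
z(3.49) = 24.85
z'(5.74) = 23.96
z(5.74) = 68.64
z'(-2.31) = -8.24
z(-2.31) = 5.36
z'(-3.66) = -13.64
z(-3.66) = 20.13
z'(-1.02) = -3.08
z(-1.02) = -1.94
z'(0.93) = 4.72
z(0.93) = -0.34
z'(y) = 4*y + 1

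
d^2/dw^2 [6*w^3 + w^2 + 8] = 36*w + 2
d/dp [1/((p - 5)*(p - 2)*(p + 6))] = (-(p - 5)*(p - 2) - (p - 5)*(p + 6) - (p - 2)*(p + 6))/((p - 5)^2*(p - 2)^2*(p + 6)^2)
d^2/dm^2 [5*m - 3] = 0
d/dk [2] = 0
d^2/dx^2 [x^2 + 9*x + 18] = 2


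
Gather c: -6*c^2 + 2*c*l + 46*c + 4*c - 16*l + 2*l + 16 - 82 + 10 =-6*c^2 + c*(2*l + 50) - 14*l - 56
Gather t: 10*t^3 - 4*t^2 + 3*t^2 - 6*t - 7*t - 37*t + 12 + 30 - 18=10*t^3 - t^2 - 50*t + 24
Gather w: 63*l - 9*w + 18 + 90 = 63*l - 9*w + 108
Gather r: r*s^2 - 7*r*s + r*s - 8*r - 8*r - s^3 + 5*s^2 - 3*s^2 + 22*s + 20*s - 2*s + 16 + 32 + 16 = r*(s^2 - 6*s - 16) - s^3 + 2*s^2 + 40*s + 64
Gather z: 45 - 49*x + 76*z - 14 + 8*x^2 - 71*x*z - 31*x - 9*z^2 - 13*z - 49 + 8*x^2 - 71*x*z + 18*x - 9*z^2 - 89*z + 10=16*x^2 - 62*x - 18*z^2 + z*(-142*x - 26) - 8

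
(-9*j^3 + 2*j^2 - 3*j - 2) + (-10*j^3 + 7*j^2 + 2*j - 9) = -19*j^3 + 9*j^2 - j - 11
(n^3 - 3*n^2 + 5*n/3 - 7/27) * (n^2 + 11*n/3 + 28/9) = n^5 + 2*n^4/3 - 56*n^3/9 - 94*n^2/27 + 343*n/81 - 196/243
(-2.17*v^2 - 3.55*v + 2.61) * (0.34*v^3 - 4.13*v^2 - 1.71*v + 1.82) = -0.7378*v^5 + 7.7551*v^4 + 19.2596*v^3 - 8.6582*v^2 - 10.9241*v + 4.7502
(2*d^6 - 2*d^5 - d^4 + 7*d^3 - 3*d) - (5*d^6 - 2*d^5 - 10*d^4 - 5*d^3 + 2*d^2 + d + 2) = -3*d^6 + 9*d^4 + 12*d^3 - 2*d^2 - 4*d - 2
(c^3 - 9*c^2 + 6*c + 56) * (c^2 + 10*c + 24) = c^5 + c^4 - 60*c^3 - 100*c^2 + 704*c + 1344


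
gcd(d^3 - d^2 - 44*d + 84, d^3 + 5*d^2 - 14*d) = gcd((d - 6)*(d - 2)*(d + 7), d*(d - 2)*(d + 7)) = d^2 + 5*d - 14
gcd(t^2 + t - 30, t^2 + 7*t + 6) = t + 6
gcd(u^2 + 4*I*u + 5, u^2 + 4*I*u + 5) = u^2 + 4*I*u + 5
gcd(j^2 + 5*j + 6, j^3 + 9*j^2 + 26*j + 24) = j^2 + 5*j + 6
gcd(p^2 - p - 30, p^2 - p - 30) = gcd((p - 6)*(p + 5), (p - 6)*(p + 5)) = p^2 - p - 30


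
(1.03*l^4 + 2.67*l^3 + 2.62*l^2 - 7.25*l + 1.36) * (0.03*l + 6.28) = 0.0309*l^5 + 6.5485*l^4 + 16.8462*l^3 + 16.2361*l^2 - 45.4892*l + 8.5408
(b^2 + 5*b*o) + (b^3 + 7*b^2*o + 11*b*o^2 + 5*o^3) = b^3 + 7*b^2*o + b^2 + 11*b*o^2 + 5*b*o + 5*o^3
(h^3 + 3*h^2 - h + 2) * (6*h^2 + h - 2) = 6*h^5 + 19*h^4 - 5*h^3 + 5*h^2 + 4*h - 4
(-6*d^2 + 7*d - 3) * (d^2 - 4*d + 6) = -6*d^4 + 31*d^3 - 67*d^2 + 54*d - 18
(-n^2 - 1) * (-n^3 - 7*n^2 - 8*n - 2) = n^5 + 7*n^4 + 9*n^3 + 9*n^2 + 8*n + 2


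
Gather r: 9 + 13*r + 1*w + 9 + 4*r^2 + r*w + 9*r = 4*r^2 + r*(w + 22) + w + 18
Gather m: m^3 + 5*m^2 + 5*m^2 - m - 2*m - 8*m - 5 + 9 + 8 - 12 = m^3 + 10*m^2 - 11*m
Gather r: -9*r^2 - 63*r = -9*r^2 - 63*r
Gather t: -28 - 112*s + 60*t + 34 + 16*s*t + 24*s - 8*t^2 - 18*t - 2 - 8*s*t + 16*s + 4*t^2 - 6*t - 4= -72*s - 4*t^2 + t*(8*s + 36)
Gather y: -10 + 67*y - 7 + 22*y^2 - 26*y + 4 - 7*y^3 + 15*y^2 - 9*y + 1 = -7*y^3 + 37*y^2 + 32*y - 12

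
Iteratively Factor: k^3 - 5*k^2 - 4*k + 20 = (k - 2)*(k^2 - 3*k - 10) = (k - 2)*(k + 2)*(k - 5)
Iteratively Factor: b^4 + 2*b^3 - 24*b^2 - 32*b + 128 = (b + 4)*(b^3 - 2*b^2 - 16*b + 32) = (b - 2)*(b + 4)*(b^2 - 16) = (b - 2)*(b + 4)^2*(b - 4)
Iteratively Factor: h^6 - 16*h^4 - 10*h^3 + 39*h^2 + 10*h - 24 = (h - 4)*(h^5 + 4*h^4 - 10*h^2 - h + 6) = (h - 4)*(h - 1)*(h^4 + 5*h^3 + 5*h^2 - 5*h - 6) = (h - 4)*(h - 1)*(h + 1)*(h^3 + 4*h^2 + h - 6) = (h - 4)*(h - 1)^2*(h + 1)*(h^2 + 5*h + 6) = (h - 4)*(h - 1)^2*(h + 1)*(h + 3)*(h + 2)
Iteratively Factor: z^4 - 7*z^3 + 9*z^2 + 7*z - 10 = (z - 1)*(z^3 - 6*z^2 + 3*z + 10) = (z - 1)*(z + 1)*(z^2 - 7*z + 10) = (z - 5)*(z - 1)*(z + 1)*(z - 2)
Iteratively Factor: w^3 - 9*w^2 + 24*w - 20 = (w - 5)*(w^2 - 4*w + 4) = (w - 5)*(w - 2)*(w - 2)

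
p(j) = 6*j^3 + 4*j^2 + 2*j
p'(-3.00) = 140.00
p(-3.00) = -132.00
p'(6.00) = 698.00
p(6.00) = 1452.00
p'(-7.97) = 1081.62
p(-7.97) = -2799.43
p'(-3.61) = 207.70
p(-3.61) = -237.37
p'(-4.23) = 290.23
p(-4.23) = -391.01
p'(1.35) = 45.60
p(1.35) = 24.75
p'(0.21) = 4.47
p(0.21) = 0.65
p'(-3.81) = 232.81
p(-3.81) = -281.39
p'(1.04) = 29.79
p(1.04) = 13.16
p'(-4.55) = 338.24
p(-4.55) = -491.47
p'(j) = 18*j^2 + 8*j + 2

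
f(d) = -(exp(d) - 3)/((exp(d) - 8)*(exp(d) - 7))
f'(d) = -exp(d)/((exp(d) - 8)*(exp(d) - 7)) + (exp(d) - 3)*exp(d)/((exp(d) - 8)*(exp(d) - 7)^2) + (exp(d) - 3)*exp(d)/((exp(d) - 8)^2*(exp(d) - 7)) = (exp(2*d) - 6*exp(d) - 11)*exp(d)/(exp(4*d) - 30*exp(3*d) + 337*exp(2*d) - 1680*exp(d) + 3136)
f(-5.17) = 0.05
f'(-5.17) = -0.00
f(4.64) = -0.01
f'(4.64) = 0.01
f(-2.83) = 0.05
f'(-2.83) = -0.00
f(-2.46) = 0.05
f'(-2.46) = -0.00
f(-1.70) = 0.05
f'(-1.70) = -0.00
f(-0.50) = 0.05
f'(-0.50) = -0.00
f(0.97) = 0.02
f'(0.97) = -0.10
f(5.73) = -0.00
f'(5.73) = 0.00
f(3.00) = -0.11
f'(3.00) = 0.22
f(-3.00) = 0.05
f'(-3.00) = 0.00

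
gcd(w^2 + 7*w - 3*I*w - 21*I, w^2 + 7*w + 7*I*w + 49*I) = w + 7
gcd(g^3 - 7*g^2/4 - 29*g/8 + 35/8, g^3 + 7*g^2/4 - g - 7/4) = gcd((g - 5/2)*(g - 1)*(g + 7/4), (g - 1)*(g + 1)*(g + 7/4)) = g^2 + 3*g/4 - 7/4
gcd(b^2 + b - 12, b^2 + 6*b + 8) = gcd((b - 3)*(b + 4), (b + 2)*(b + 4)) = b + 4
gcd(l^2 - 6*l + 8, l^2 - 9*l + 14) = l - 2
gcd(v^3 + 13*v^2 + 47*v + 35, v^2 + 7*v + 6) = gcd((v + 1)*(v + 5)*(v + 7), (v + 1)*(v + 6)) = v + 1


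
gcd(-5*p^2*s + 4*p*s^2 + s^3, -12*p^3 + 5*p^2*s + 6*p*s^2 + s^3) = p - s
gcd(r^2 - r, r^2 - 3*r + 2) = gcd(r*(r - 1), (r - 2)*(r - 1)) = r - 1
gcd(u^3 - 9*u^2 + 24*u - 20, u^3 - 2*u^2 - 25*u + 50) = u^2 - 7*u + 10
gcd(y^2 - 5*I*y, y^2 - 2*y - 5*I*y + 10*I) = y - 5*I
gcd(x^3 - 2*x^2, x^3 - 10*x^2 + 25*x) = x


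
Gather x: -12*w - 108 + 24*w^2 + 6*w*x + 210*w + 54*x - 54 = 24*w^2 + 198*w + x*(6*w + 54) - 162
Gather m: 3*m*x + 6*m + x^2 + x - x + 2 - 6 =m*(3*x + 6) + x^2 - 4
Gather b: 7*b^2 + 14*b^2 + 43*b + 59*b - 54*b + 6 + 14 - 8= 21*b^2 + 48*b + 12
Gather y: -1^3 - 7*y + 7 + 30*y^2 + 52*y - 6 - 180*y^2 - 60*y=-150*y^2 - 15*y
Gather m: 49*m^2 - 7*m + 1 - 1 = 49*m^2 - 7*m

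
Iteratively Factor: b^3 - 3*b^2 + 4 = (b - 2)*(b^2 - b - 2) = (b - 2)^2*(b + 1)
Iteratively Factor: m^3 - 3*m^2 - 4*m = (m - 4)*(m^2 + m) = m*(m - 4)*(m + 1)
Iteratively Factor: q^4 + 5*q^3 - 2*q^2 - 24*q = (q)*(q^3 + 5*q^2 - 2*q - 24) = q*(q - 2)*(q^2 + 7*q + 12) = q*(q - 2)*(q + 4)*(q + 3)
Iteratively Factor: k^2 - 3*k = (k - 3)*(k)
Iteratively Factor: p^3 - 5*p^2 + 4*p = (p - 4)*(p^2 - p) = (p - 4)*(p - 1)*(p)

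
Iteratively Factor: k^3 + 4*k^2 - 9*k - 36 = (k - 3)*(k^2 + 7*k + 12) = (k - 3)*(k + 3)*(k + 4)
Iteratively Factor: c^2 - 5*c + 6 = (c - 2)*(c - 3)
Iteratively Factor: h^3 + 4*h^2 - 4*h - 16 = (h - 2)*(h^2 + 6*h + 8) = (h - 2)*(h + 4)*(h + 2)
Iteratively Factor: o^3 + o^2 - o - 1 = (o + 1)*(o^2 - 1) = (o - 1)*(o + 1)*(o + 1)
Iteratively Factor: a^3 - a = (a + 1)*(a^2 - a) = (a - 1)*(a + 1)*(a)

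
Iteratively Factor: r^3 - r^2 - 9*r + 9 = (r - 1)*(r^2 - 9) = (r - 1)*(r + 3)*(r - 3)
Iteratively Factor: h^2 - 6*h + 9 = (h - 3)*(h - 3)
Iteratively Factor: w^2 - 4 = (w - 2)*(w + 2)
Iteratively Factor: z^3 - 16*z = (z - 4)*(z^2 + 4*z) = z*(z - 4)*(z + 4)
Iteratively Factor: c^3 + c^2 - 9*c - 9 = (c - 3)*(c^2 + 4*c + 3) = (c - 3)*(c + 3)*(c + 1)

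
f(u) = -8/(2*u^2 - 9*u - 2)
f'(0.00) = -18.00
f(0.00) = 4.00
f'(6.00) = 0.47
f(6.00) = -0.50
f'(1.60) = -0.16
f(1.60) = 0.71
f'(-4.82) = -0.03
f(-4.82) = -0.09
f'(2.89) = 0.16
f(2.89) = 0.71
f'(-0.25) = -568.89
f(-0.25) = -21.33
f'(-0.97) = -1.39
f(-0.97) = -0.93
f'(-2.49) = -0.14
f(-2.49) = -0.24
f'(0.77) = -0.79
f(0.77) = 1.03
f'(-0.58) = -5.98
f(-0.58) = -2.06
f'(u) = -8*(9 - 4*u)/(2*u^2 - 9*u - 2)^2 = 8*(4*u - 9)/(-2*u^2 + 9*u + 2)^2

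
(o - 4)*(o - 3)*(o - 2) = o^3 - 9*o^2 + 26*o - 24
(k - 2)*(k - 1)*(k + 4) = k^3 + k^2 - 10*k + 8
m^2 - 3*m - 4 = (m - 4)*(m + 1)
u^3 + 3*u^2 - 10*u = u*(u - 2)*(u + 5)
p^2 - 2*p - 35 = (p - 7)*(p + 5)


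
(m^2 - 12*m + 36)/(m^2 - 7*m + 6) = (m - 6)/(m - 1)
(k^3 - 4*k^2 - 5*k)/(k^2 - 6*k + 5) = k*(k + 1)/(k - 1)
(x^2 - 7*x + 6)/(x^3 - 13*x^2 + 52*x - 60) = (x - 1)/(x^2 - 7*x + 10)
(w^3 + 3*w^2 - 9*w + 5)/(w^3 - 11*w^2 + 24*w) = (w^3 + 3*w^2 - 9*w + 5)/(w*(w^2 - 11*w + 24))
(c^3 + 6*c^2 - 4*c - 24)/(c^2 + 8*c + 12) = c - 2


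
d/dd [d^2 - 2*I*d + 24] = 2*d - 2*I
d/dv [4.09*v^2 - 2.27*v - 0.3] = 8.18*v - 2.27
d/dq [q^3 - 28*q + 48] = 3*q^2 - 28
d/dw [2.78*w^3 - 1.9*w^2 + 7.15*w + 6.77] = 8.34*w^2 - 3.8*w + 7.15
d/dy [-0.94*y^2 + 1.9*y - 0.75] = 1.9 - 1.88*y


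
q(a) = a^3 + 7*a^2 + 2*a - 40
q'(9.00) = 371.00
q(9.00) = 1274.00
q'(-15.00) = 467.00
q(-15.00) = -1870.00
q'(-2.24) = -14.31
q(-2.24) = -20.60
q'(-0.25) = -1.31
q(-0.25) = -40.08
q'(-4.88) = 5.12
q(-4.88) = 0.73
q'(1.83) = 37.67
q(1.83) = -6.77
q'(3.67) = 93.79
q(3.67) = 111.05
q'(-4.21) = -3.77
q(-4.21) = 1.03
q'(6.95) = 244.21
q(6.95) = 647.72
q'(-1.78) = -13.41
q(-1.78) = -27.02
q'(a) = 3*a^2 + 14*a + 2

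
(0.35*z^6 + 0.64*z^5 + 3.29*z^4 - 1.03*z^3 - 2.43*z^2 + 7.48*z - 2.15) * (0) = 0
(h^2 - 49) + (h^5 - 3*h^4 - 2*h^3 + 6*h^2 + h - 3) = h^5 - 3*h^4 - 2*h^3 + 7*h^2 + h - 52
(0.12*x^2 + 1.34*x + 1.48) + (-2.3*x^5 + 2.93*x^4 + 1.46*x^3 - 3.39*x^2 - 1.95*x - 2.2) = -2.3*x^5 + 2.93*x^4 + 1.46*x^3 - 3.27*x^2 - 0.61*x - 0.72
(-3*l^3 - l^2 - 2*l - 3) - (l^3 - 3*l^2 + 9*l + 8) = -4*l^3 + 2*l^2 - 11*l - 11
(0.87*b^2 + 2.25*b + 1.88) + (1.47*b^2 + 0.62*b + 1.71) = 2.34*b^2 + 2.87*b + 3.59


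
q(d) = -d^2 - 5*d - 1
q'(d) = -2*d - 5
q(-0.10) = -0.51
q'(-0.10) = -4.80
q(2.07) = -15.63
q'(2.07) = -9.14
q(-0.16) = -0.23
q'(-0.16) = -4.68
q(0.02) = -1.10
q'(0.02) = -5.04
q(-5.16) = -1.83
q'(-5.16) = 5.32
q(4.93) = -49.95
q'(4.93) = -14.86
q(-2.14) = 5.12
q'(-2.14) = -0.72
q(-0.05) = -0.75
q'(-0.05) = -4.90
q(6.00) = -67.00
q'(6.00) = -17.00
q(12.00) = -205.00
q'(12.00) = -29.00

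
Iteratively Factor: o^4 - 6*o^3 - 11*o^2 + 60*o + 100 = (o - 5)*(o^3 - o^2 - 16*o - 20) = (o - 5)^2*(o^2 + 4*o + 4) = (o - 5)^2*(o + 2)*(o + 2)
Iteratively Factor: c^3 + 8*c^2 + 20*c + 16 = (c + 2)*(c^2 + 6*c + 8) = (c + 2)^2*(c + 4)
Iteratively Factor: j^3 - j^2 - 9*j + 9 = (j + 3)*(j^2 - 4*j + 3) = (j - 3)*(j + 3)*(j - 1)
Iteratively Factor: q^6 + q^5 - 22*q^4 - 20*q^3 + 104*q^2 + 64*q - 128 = (q + 4)*(q^5 - 3*q^4 - 10*q^3 + 20*q^2 + 24*q - 32) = (q + 2)*(q + 4)*(q^4 - 5*q^3 + 20*q - 16) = (q + 2)^2*(q + 4)*(q^3 - 7*q^2 + 14*q - 8) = (q - 4)*(q + 2)^2*(q + 4)*(q^2 - 3*q + 2) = (q - 4)*(q - 1)*(q + 2)^2*(q + 4)*(q - 2)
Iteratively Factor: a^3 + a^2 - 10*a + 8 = (a - 2)*(a^2 + 3*a - 4) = (a - 2)*(a - 1)*(a + 4)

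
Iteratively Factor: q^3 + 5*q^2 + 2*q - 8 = (q + 2)*(q^2 + 3*q - 4) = (q - 1)*(q + 2)*(q + 4)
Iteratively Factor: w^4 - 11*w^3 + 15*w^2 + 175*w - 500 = (w - 5)*(w^3 - 6*w^2 - 15*w + 100) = (w - 5)*(w + 4)*(w^2 - 10*w + 25) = (w - 5)^2*(w + 4)*(w - 5)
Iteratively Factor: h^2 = (h)*(h)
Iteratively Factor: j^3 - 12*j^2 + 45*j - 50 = (j - 2)*(j^2 - 10*j + 25) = (j - 5)*(j - 2)*(j - 5)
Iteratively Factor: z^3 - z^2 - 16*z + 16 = (z + 4)*(z^2 - 5*z + 4) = (z - 1)*(z + 4)*(z - 4)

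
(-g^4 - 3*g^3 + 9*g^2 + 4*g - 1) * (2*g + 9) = -2*g^5 - 15*g^4 - 9*g^3 + 89*g^2 + 34*g - 9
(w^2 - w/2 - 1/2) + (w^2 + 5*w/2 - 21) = 2*w^2 + 2*w - 43/2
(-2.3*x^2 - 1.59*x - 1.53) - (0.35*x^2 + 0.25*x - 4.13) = -2.65*x^2 - 1.84*x + 2.6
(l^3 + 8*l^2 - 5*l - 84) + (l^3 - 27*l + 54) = 2*l^3 + 8*l^2 - 32*l - 30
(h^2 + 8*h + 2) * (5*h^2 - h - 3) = 5*h^4 + 39*h^3 - h^2 - 26*h - 6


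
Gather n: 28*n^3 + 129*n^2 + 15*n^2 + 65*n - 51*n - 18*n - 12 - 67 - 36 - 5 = 28*n^3 + 144*n^2 - 4*n - 120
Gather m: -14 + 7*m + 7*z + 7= 7*m + 7*z - 7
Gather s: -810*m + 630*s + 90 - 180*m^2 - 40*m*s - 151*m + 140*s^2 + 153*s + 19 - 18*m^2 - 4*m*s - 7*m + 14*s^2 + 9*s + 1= -198*m^2 - 968*m + 154*s^2 + s*(792 - 44*m) + 110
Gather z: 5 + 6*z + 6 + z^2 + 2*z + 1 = z^2 + 8*z + 12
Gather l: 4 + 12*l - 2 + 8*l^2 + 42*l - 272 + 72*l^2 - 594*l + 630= 80*l^2 - 540*l + 360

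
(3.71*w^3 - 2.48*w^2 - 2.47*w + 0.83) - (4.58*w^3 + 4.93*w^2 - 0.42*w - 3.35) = -0.87*w^3 - 7.41*w^2 - 2.05*w + 4.18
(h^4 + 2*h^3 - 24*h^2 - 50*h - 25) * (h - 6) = h^5 - 4*h^4 - 36*h^3 + 94*h^2 + 275*h + 150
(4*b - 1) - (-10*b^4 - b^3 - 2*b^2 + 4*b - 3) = 10*b^4 + b^3 + 2*b^2 + 2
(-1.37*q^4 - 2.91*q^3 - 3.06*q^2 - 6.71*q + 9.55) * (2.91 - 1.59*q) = 2.1783*q^5 + 0.640200000000001*q^4 - 3.6027*q^3 + 1.7643*q^2 - 34.7106*q + 27.7905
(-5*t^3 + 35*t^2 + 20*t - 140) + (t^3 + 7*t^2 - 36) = -4*t^3 + 42*t^2 + 20*t - 176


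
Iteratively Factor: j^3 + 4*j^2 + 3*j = (j + 1)*(j^2 + 3*j) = j*(j + 1)*(j + 3)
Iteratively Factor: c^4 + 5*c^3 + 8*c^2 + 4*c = (c + 2)*(c^3 + 3*c^2 + 2*c) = (c + 1)*(c + 2)*(c^2 + 2*c) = (c + 1)*(c + 2)^2*(c)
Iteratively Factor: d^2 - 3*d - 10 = (d - 5)*(d + 2)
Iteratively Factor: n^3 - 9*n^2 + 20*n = (n - 4)*(n^2 - 5*n) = (n - 5)*(n - 4)*(n)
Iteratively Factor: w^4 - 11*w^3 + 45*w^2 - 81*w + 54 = (w - 3)*(w^3 - 8*w^2 + 21*w - 18) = (w - 3)^2*(w^2 - 5*w + 6) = (w - 3)^3*(w - 2)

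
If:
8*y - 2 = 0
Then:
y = 1/4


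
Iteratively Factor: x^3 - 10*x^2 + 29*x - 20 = (x - 4)*(x^2 - 6*x + 5) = (x - 5)*(x - 4)*(x - 1)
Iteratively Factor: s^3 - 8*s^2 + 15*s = (s - 3)*(s^2 - 5*s) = s*(s - 3)*(s - 5)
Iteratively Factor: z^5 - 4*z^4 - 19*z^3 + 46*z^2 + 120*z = (z + 2)*(z^4 - 6*z^3 - 7*z^2 + 60*z) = z*(z + 2)*(z^3 - 6*z^2 - 7*z + 60) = z*(z - 5)*(z + 2)*(z^2 - z - 12) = z*(z - 5)*(z + 2)*(z + 3)*(z - 4)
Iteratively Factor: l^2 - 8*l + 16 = (l - 4)*(l - 4)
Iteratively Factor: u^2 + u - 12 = (u + 4)*(u - 3)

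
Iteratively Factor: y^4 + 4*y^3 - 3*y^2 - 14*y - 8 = (y + 4)*(y^3 - 3*y - 2) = (y + 1)*(y + 4)*(y^2 - y - 2) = (y - 2)*(y + 1)*(y + 4)*(y + 1)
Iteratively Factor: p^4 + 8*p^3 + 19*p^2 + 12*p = (p + 1)*(p^3 + 7*p^2 + 12*p) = (p + 1)*(p + 3)*(p^2 + 4*p) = (p + 1)*(p + 3)*(p + 4)*(p)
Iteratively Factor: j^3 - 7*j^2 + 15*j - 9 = (j - 1)*(j^2 - 6*j + 9) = (j - 3)*(j - 1)*(j - 3)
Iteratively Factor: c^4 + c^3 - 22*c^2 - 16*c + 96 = (c - 2)*(c^3 + 3*c^2 - 16*c - 48) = (c - 2)*(c + 3)*(c^2 - 16) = (c - 2)*(c + 3)*(c + 4)*(c - 4)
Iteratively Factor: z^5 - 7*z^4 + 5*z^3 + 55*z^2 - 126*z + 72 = (z - 2)*(z^4 - 5*z^3 - 5*z^2 + 45*z - 36) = (z - 2)*(z + 3)*(z^3 - 8*z^2 + 19*z - 12) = (z - 4)*(z - 2)*(z + 3)*(z^2 - 4*z + 3) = (z - 4)*(z - 3)*(z - 2)*(z + 3)*(z - 1)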